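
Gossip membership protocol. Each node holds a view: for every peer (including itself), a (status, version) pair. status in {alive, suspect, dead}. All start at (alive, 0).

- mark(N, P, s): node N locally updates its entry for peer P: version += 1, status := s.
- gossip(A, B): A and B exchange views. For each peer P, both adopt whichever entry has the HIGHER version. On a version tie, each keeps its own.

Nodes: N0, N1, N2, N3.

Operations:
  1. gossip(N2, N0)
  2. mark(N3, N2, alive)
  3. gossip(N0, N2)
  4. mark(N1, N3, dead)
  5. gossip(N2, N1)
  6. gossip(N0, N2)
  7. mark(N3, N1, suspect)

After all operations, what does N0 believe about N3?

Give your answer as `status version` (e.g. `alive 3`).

Op 1: gossip N2<->N0 -> N2.N0=(alive,v0) N2.N1=(alive,v0) N2.N2=(alive,v0) N2.N3=(alive,v0) | N0.N0=(alive,v0) N0.N1=(alive,v0) N0.N2=(alive,v0) N0.N3=(alive,v0)
Op 2: N3 marks N2=alive -> (alive,v1)
Op 3: gossip N0<->N2 -> N0.N0=(alive,v0) N0.N1=(alive,v0) N0.N2=(alive,v0) N0.N3=(alive,v0) | N2.N0=(alive,v0) N2.N1=(alive,v0) N2.N2=(alive,v0) N2.N3=(alive,v0)
Op 4: N1 marks N3=dead -> (dead,v1)
Op 5: gossip N2<->N1 -> N2.N0=(alive,v0) N2.N1=(alive,v0) N2.N2=(alive,v0) N2.N3=(dead,v1) | N1.N0=(alive,v0) N1.N1=(alive,v0) N1.N2=(alive,v0) N1.N3=(dead,v1)
Op 6: gossip N0<->N2 -> N0.N0=(alive,v0) N0.N1=(alive,v0) N0.N2=(alive,v0) N0.N3=(dead,v1) | N2.N0=(alive,v0) N2.N1=(alive,v0) N2.N2=(alive,v0) N2.N3=(dead,v1)
Op 7: N3 marks N1=suspect -> (suspect,v1)

Answer: dead 1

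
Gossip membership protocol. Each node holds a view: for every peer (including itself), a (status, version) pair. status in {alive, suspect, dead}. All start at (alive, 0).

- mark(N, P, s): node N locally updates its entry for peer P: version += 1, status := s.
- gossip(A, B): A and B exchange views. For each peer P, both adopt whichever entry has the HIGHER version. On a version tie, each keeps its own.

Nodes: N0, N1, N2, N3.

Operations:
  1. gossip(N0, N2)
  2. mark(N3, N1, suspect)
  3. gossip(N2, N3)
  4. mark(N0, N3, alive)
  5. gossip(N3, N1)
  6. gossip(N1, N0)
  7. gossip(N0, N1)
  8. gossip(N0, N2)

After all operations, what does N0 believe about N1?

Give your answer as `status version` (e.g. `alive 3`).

Answer: suspect 1

Derivation:
Op 1: gossip N0<->N2 -> N0.N0=(alive,v0) N0.N1=(alive,v0) N0.N2=(alive,v0) N0.N3=(alive,v0) | N2.N0=(alive,v0) N2.N1=(alive,v0) N2.N2=(alive,v0) N2.N3=(alive,v0)
Op 2: N3 marks N1=suspect -> (suspect,v1)
Op 3: gossip N2<->N3 -> N2.N0=(alive,v0) N2.N1=(suspect,v1) N2.N2=(alive,v0) N2.N3=(alive,v0) | N3.N0=(alive,v0) N3.N1=(suspect,v1) N3.N2=(alive,v0) N3.N3=(alive,v0)
Op 4: N0 marks N3=alive -> (alive,v1)
Op 5: gossip N3<->N1 -> N3.N0=(alive,v0) N3.N1=(suspect,v1) N3.N2=(alive,v0) N3.N3=(alive,v0) | N1.N0=(alive,v0) N1.N1=(suspect,v1) N1.N2=(alive,v0) N1.N3=(alive,v0)
Op 6: gossip N1<->N0 -> N1.N0=(alive,v0) N1.N1=(suspect,v1) N1.N2=(alive,v0) N1.N3=(alive,v1) | N0.N0=(alive,v0) N0.N1=(suspect,v1) N0.N2=(alive,v0) N0.N3=(alive,v1)
Op 7: gossip N0<->N1 -> N0.N0=(alive,v0) N0.N1=(suspect,v1) N0.N2=(alive,v0) N0.N3=(alive,v1) | N1.N0=(alive,v0) N1.N1=(suspect,v1) N1.N2=(alive,v0) N1.N3=(alive,v1)
Op 8: gossip N0<->N2 -> N0.N0=(alive,v0) N0.N1=(suspect,v1) N0.N2=(alive,v0) N0.N3=(alive,v1) | N2.N0=(alive,v0) N2.N1=(suspect,v1) N2.N2=(alive,v0) N2.N3=(alive,v1)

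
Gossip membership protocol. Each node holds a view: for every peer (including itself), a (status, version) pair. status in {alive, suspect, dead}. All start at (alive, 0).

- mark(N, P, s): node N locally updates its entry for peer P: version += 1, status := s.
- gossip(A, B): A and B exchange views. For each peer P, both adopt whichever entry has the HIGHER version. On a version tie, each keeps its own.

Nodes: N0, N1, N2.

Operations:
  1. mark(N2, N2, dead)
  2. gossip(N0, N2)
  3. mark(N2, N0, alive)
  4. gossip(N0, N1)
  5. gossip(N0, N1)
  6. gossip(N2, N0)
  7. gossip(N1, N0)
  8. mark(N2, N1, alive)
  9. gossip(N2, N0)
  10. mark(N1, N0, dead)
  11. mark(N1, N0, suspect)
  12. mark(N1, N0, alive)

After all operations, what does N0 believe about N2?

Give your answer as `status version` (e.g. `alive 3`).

Answer: dead 1

Derivation:
Op 1: N2 marks N2=dead -> (dead,v1)
Op 2: gossip N0<->N2 -> N0.N0=(alive,v0) N0.N1=(alive,v0) N0.N2=(dead,v1) | N2.N0=(alive,v0) N2.N1=(alive,v0) N2.N2=(dead,v1)
Op 3: N2 marks N0=alive -> (alive,v1)
Op 4: gossip N0<->N1 -> N0.N0=(alive,v0) N0.N1=(alive,v0) N0.N2=(dead,v1) | N1.N0=(alive,v0) N1.N1=(alive,v0) N1.N2=(dead,v1)
Op 5: gossip N0<->N1 -> N0.N0=(alive,v0) N0.N1=(alive,v0) N0.N2=(dead,v1) | N1.N0=(alive,v0) N1.N1=(alive,v0) N1.N2=(dead,v1)
Op 6: gossip N2<->N0 -> N2.N0=(alive,v1) N2.N1=(alive,v0) N2.N2=(dead,v1) | N0.N0=(alive,v1) N0.N1=(alive,v0) N0.N2=(dead,v1)
Op 7: gossip N1<->N0 -> N1.N0=(alive,v1) N1.N1=(alive,v0) N1.N2=(dead,v1) | N0.N0=(alive,v1) N0.N1=(alive,v0) N0.N2=(dead,v1)
Op 8: N2 marks N1=alive -> (alive,v1)
Op 9: gossip N2<->N0 -> N2.N0=(alive,v1) N2.N1=(alive,v1) N2.N2=(dead,v1) | N0.N0=(alive,v1) N0.N1=(alive,v1) N0.N2=(dead,v1)
Op 10: N1 marks N0=dead -> (dead,v2)
Op 11: N1 marks N0=suspect -> (suspect,v3)
Op 12: N1 marks N0=alive -> (alive,v4)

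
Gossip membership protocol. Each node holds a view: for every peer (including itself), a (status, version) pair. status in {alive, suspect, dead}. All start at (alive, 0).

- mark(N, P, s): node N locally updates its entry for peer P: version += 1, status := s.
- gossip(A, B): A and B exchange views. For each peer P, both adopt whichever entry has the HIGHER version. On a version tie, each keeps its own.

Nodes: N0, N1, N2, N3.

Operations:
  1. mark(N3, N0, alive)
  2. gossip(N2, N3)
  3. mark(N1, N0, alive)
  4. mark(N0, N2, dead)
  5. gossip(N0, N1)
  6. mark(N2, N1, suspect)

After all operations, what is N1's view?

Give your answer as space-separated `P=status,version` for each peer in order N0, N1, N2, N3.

Answer: N0=alive,1 N1=alive,0 N2=dead,1 N3=alive,0

Derivation:
Op 1: N3 marks N0=alive -> (alive,v1)
Op 2: gossip N2<->N3 -> N2.N0=(alive,v1) N2.N1=(alive,v0) N2.N2=(alive,v0) N2.N3=(alive,v0) | N3.N0=(alive,v1) N3.N1=(alive,v0) N3.N2=(alive,v0) N3.N3=(alive,v0)
Op 3: N1 marks N0=alive -> (alive,v1)
Op 4: N0 marks N2=dead -> (dead,v1)
Op 5: gossip N0<->N1 -> N0.N0=(alive,v1) N0.N1=(alive,v0) N0.N2=(dead,v1) N0.N3=(alive,v0) | N1.N0=(alive,v1) N1.N1=(alive,v0) N1.N2=(dead,v1) N1.N3=(alive,v0)
Op 6: N2 marks N1=suspect -> (suspect,v1)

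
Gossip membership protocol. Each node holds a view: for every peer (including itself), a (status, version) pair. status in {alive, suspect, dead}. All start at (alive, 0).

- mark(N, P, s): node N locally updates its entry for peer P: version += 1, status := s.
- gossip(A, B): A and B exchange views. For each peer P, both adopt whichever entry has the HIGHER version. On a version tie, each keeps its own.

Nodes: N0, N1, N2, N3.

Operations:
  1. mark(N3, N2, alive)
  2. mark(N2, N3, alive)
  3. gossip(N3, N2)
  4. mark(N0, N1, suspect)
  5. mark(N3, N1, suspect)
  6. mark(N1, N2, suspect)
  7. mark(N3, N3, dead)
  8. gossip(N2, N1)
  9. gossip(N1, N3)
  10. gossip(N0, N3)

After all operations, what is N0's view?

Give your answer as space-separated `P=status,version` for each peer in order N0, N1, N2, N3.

Op 1: N3 marks N2=alive -> (alive,v1)
Op 2: N2 marks N3=alive -> (alive,v1)
Op 3: gossip N3<->N2 -> N3.N0=(alive,v0) N3.N1=(alive,v0) N3.N2=(alive,v1) N3.N3=(alive,v1) | N2.N0=(alive,v0) N2.N1=(alive,v0) N2.N2=(alive,v1) N2.N3=(alive,v1)
Op 4: N0 marks N1=suspect -> (suspect,v1)
Op 5: N3 marks N1=suspect -> (suspect,v1)
Op 6: N1 marks N2=suspect -> (suspect,v1)
Op 7: N3 marks N3=dead -> (dead,v2)
Op 8: gossip N2<->N1 -> N2.N0=(alive,v0) N2.N1=(alive,v0) N2.N2=(alive,v1) N2.N3=(alive,v1) | N1.N0=(alive,v0) N1.N1=(alive,v0) N1.N2=(suspect,v1) N1.N3=(alive,v1)
Op 9: gossip N1<->N3 -> N1.N0=(alive,v0) N1.N1=(suspect,v1) N1.N2=(suspect,v1) N1.N3=(dead,v2) | N3.N0=(alive,v0) N3.N1=(suspect,v1) N3.N2=(alive,v1) N3.N3=(dead,v2)
Op 10: gossip N0<->N3 -> N0.N0=(alive,v0) N0.N1=(suspect,v1) N0.N2=(alive,v1) N0.N3=(dead,v2) | N3.N0=(alive,v0) N3.N1=(suspect,v1) N3.N2=(alive,v1) N3.N3=(dead,v2)

Answer: N0=alive,0 N1=suspect,1 N2=alive,1 N3=dead,2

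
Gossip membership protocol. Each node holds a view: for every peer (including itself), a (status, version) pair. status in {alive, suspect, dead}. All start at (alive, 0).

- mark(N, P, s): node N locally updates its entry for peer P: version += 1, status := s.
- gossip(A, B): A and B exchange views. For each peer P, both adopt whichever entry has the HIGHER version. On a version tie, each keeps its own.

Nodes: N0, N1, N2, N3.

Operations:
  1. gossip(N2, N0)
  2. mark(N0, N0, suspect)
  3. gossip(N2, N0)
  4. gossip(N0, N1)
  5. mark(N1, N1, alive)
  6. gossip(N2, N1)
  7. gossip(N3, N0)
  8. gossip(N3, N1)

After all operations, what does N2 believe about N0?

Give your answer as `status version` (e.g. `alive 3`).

Op 1: gossip N2<->N0 -> N2.N0=(alive,v0) N2.N1=(alive,v0) N2.N2=(alive,v0) N2.N3=(alive,v0) | N0.N0=(alive,v0) N0.N1=(alive,v0) N0.N2=(alive,v0) N0.N3=(alive,v0)
Op 2: N0 marks N0=suspect -> (suspect,v1)
Op 3: gossip N2<->N0 -> N2.N0=(suspect,v1) N2.N1=(alive,v0) N2.N2=(alive,v0) N2.N3=(alive,v0) | N0.N0=(suspect,v1) N0.N1=(alive,v0) N0.N2=(alive,v0) N0.N3=(alive,v0)
Op 4: gossip N0<->N1 -> N0.N0=(suspect,v1) N0.N1=(alive,v0) N0.N2=(alive,v0) N0.N3=(alive,v0) | N1.N0=(suspect,v1) N1.N1=(alive,v0) N1.N2=(alive,v0) N1.N3=(alive,v0)
Op 5: N1 marks N1=alive -> (alive,v1)
Op 6: gossip N2<->N1 -> N2.N0=(suspect,v1) N2.N1=(alive,v1) N2.N2=(alive,v0) N2.N3=(alive,v0) | N1.N0=(suspect,v1) N1.N1=(alive,v1) N1.N2=(alive,v0) N1.N3=(alive,v0)
Op 7: gossip N3<->N0 -> N3.N0=(suspect,v1) N3.N1=(alive,v0) N3.N2=(alive,v0) N3.N3=(alive,v0) | N0.N0=(suspect,v1) N0.N1=(alive,v0) N0.N2=(alive,v0) N0.N3=(alive,v0)
Op 8: gossip N3<->N1 -> N3.N0=(suspect,v1) N3.N1=(alive,v1) N3.N2=(alive,v0) N3.N3=(alive,v0) | N1.N0=(suspect,v1) N1.N1=(alive,v1) N1.N2=(alive,v0) N1.N3=(alive,v0)

Answer: suspect 1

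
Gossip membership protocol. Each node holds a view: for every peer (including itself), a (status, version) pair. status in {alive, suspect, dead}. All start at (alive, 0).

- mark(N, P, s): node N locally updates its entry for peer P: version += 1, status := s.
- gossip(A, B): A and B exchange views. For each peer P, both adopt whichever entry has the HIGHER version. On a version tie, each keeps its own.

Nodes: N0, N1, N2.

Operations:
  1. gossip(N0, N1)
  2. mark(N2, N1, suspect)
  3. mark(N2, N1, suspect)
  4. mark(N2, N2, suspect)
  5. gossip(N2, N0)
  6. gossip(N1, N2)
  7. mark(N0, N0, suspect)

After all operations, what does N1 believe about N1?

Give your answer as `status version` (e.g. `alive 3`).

Answer: suspect 2

Derivation:
Op 1: gossip N0<->N1 -> N0.N0=(alive,v0) N0.N1=(alive,v0) N0.N2=(alive,v0) | N1.N0=(alive,v0) N1.N1=(alive,v0) N1.N2=(alive,v0)
Op 2: N2 marks N1=suspect -> (suspect,v1)
Op 3: N2 marks N1=suspect -> (suspect,v2)
Op 4: N2 marks N2=suspect -> (suspect,v1)
Op 5: gossip N2<->N0 -> N2.N0=(alive,v0) N2.N1=(suspect,v2) N2.N2=(suspect,v1) | N0.N0=(alive,v0) N0.N1=(suspect,v2) N0.N2=(suspect,v1)
Op 6: gossip N1<->N2 -> N1.N0=(alive,v0) N1.N1=(suspect,v2) N1.N2=(suspect,v1) | N2.N0=(alive,v0) N2.N1=(suspect,v2) N2.N2=(suspect,v1)
Op 7: N0 marks N0=suspect -> (suspect,v1)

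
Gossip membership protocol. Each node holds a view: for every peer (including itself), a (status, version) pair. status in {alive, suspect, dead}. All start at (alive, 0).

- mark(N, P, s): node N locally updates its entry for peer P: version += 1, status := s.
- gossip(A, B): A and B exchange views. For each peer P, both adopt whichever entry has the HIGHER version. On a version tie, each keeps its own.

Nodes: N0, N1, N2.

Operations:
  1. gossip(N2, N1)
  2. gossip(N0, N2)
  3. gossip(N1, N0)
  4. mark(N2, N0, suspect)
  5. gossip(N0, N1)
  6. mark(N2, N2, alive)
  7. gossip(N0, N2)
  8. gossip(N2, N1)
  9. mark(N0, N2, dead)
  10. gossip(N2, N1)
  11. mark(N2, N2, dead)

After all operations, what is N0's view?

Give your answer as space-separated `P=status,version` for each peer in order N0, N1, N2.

Answer: N0=suspect,1 N1=alive,0 N2=dead,2

Derivation:
Op 1: gossip N2<->N1 -> N2.N0=(alive,v0) N2.N1=(alive,v0) N2.N2=(alive,v0) | N1.N0=(alive,v0) N1.N1=(alive,v0) N1.N2=(alive,v0)
Op 2: gossip N0<->N2 -> N0.N0=(alive,v0) N0.N1=(alive,v0) N0.N2=(alive,v0) | N2.N0=(alive,v0) N2.N1=(alive,v0) N2.N2=(alive,v0)
Op 3: gossip N1<->N0 -> N1.N0=(alive,v0) N1.N1=(alive,v0) N1.N2=(alive,v0) | N0.N0=(alive,v0) N0.N1=(alive,v0) N0.N2=(alive,v0)
Op 4: N2 marks N0=suspect -> (suspect,v1)
Op 5: gossip N0<->N1 -> N0.N0=(alive,v0) N0.N1=(alive,v0) N0.N2=(alive,v0) | N1.N0=(alive,v0) N1.N1=(alive,v0) N1.N2=(alive,v0)
Op 6: N2 marks N2=alive -> (alive,v1)
Op 7: gossip N0<->N2 -> N0.N0=(suspect,v1) N0.N1=(alive,v0) N0.N2=(alive,v1) | N2.N0=(suspect,v1) N2.N1=(alive,v0) N2.N2=(alive,v1)
Op 8: gossip N2<->N1 -> N2.N0=(suspect,v1) N2.N1=(alive,v0) N2.N2=(alive,v1) | N1.N0=(suspect,v1) N1.N1=(alive,v0) N1.N2=(alive,v1)
Op 9: N0 marks N2=dead -> (dead,v2)
Op 10: gossip N2<->N1 -> N2.N0=(suspect,v1) N2.N1=(alive,v0) N2.N2=(alive,v1) | N1.N0=(suspect,v1) N1.N1=(alive,v0) N1.N2=(alive,v1)
Op 11: N2 marks N2=dead -> (dead,v2)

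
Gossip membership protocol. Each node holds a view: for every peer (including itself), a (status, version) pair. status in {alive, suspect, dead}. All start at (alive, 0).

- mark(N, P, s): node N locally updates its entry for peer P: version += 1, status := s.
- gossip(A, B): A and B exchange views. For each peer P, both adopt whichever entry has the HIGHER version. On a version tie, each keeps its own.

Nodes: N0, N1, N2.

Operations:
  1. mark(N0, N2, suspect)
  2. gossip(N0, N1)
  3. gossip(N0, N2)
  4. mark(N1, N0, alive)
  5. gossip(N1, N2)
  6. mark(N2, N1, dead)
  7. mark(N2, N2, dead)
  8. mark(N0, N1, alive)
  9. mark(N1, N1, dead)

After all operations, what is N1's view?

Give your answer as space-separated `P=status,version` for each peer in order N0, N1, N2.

Op 1: N0 marks N2=suspect -> (suspect,v1)
Op 2: gossip N0<->N1 -> N0.N0=(alive,v0) N0.N1=(alive,v0) N0.N2=(suspect,v1) | N1.N0=(alive,v0) N1.N1=(alive,v0) N1.N2=(suspect,v1)
Op 3: gossip N0<->N2 -> N0.N0=(alive,v0) N0.N1=(alive,v0) N0.N2=(suspect,v1) | N2.N0=(alive,v0) N2.N1=(alive,v0) N2.N2=(suspect,v1)
Op 4: N1 marks N0=alive -> (alive,v1)
Op 5: gossip N1<->N2 -> N1.N0=(alive,v1) N1.N1=(alive,v0) N1.N2=(suspect,v1) | N2.N0=(alive,v1) N2.N1=(alive,v0) N2.N2=(suspect,v1)
Op 6: N2 marks N1=dead -> (dead,v1)
Op 7: N2 marks N2=dead -> (dead,v2)
Op 8: N0 marks N1=alive -> (alive,v1)
Op 9: N1 marks N1=dead -> (dead,v1)

Answer: N0=alive,1 N1=dead,1 N2=suspect,1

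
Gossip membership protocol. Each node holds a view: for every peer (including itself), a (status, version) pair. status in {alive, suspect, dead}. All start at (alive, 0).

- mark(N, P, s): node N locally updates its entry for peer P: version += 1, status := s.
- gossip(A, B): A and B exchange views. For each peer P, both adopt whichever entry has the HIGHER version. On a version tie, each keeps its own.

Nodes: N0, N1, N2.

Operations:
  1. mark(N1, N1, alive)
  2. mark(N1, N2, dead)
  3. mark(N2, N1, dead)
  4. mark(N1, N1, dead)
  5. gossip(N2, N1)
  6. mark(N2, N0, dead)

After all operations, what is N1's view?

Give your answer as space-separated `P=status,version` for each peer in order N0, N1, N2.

Answer: N0=alive,0 N1=dead,2 N2=dead,1

Derivation:
Op 1: N1 marks N1=alive -> (alive,v1)
Op 2: N1 marks N2=dead -> (dead,v1)
Op 3: N2 marks N1=dead -> (dead,v1)
Op 4: N1 marks N1=dead -> (dead,v2)
Op 5: gossip N2<->N1 -> N2.N0=(alive,v0) N2.N1=(dead,v2) N2.N2=(dead,v1) | N1.N0=(alive,v0) N1.N1=(dead,v2) N1.N2=(dead,v1)
Op 6: N2 marks N0=dead -> (dead,v1)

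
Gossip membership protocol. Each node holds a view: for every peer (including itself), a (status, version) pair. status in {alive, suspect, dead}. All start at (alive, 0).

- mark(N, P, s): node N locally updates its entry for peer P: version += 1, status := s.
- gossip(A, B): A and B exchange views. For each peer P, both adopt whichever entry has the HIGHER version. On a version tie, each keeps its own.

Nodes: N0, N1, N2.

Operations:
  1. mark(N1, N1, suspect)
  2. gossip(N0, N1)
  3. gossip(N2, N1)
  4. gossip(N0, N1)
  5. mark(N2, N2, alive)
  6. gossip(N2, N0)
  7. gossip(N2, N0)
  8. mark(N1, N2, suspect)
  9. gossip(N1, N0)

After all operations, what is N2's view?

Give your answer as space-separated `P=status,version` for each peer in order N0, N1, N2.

Answer: N0=alive,0 N1=suspect,1 N2=alive,1

Derivation:
Op 1: N1 marks N1=suspect -> (suspect,v1)
Op 2: gossip N0<->N1 -> N0.N0=(alive,v0) N0.N1=(suspect,v1) N0.N2=(alive,v0) | N1.N0=(alive,v0) N1.N1=(suspect,v1) N1.N2=(alive,v0)
Op 3: gossip N2<->N1 -> N2.N0=(alive,v0) N2.N1=(suspect,v1) N2.N2=(alive,v0) | N1.N0=(alive,v0) N1.N1=(suspect,v1) N1.N2=(alive,v0)
Op 4: gossip N0<->N1 -> N0.N0=(alive,v0) N0.N1=(suspect,v1) N0.N2=(alive,v0) | N1.N0=(alive,v0) N1.N1=(suspect,v1) N1.N2=(alive,v0)
Op 5: N2 marks N2=alive -> (alive,v1)
Op 6: gossip N2<->N0 -> N2.N0=(alive,v0) N2.N1=(suspect,v1) N2.N2=(alive,v1) | N0.N0=(alive,v0) N0.N1=(suspect,v1) N0.N2=(alive,v1)
Op 7: gossip N2<->N0 -> N2.N0=(alive,v0) N2.N1=(suspect,v1) N2.N2=(alive,v1) | N0.N0=(alive,v0) N0.N1=(suspect,v1) N0.N2=(alive,v1)
Op 8: N1 marks N2=suspect -> (suspect,v1)
Op 9: gossip N1<->N0 -> N1.N0=(alive,v0) N1.N1=(suspect,v1) N1.N2=(suspect,v1) | N0.N0=(alive,v0) N0.N1=(suspect,v1) N0.N2=(alive,v1)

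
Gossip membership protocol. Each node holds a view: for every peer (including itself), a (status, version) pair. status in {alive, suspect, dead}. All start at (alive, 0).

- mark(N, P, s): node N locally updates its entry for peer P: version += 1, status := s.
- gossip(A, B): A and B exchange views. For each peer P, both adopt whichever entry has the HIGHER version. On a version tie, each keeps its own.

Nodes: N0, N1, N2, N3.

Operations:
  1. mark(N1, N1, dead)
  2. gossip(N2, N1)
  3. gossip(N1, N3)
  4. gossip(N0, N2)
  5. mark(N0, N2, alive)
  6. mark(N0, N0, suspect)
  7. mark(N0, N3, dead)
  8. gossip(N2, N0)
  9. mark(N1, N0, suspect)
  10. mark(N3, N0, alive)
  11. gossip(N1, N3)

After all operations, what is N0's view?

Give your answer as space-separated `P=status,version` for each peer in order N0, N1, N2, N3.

Answer: N0=suspect,1 N1=dead,1 N2=alive,1 N3=dead,1

Derivation:
Op 1: N1 marks N1=dead -> (dead,v1)
Op 2: gossip N2<->N1 -> N2.N0=(alive,v0) N2.N1=(dead,v1) N2.N2=(alive,v0) N2.N3=(alive,v0) | N1.N0=(alive,v0) N1.N1=(dead,v1) N1.N2=(alive,v0) N1.N3=(alive,v0)
Op 3: gossip N1<->N3 -> N1.N0=(alive,v0) N1.N1=(dead,v1) N1.N2=(alive,v0) N1.N3=(alive,v0) | N3.N0=(alive,v0) N3.N1=(dead,v1) N3.N2=(alive,v0) N3.N3=(alive,v0)
Op 4: gossip N0<->N2 -> N0.N0=(alive,v0) N0.N1=(dead,v1) N0.N2=(alive,v0) N0.N3=(alive,v0) | N2.N0=(alive,v0) N2.N1=(dead,v1) N2.N2=(alive,v0) N2.N3=(alive,v0)
Op 5: N0 marks N2=alive -> (alive,v1)
Op 6: N0 marks N0=suspect -> (suspect,v1)
Op 7: N0 marks N3=dead -> (dead,v1)
Op 8: gossip N2<->N0 -> N2.N0=(suspect,v1) N2.N1=(dead,v1) N2.N2=(alive,v1) N2.N3=(dead,v1) | N0.N0=(suspect,v1) N0.N1=(dead,v1) N0.N2=(alive,v1) N0.N3=(dead,v1)
Op 9: N1 marks N0=suspect -> (suspect,v1)
Op 10: N3 marks N0=alive -> (alive,v1)
Op 11: gossip N1<->N3 -> N1.N0=(suspect,v1) N1.N1=(dead,v1) N1.N2=(alive,v0) N1.N3=(alive,v0) | N3.N0=(alive,v1) N3.N1=(dead,v1) N3.N2=(alive,v0) N3.N3=(alive,v0)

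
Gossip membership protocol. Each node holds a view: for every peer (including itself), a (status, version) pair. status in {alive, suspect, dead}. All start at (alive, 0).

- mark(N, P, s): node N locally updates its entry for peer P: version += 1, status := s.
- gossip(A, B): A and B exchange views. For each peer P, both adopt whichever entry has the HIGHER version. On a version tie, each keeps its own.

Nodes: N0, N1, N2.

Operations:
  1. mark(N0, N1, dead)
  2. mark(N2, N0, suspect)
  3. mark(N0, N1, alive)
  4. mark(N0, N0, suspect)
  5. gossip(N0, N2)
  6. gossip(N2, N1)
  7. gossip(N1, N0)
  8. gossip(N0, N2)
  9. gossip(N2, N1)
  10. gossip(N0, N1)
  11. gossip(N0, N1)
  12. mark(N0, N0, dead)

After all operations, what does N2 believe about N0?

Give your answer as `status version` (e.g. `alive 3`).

Op 1: N0 marks N1=dead -> (dead,v1)
Op 2: N2 marks N0=suspect -> (suspect,v1)
Op 3: N0 marks N1=alive -> (alive,v2)
Op 4: N0 marks N0=suspect -> (suspect,v1)
Op 5: gossip N0<->N2 -> N0.N0=(suspect,v1) N0.N1=(alive,v2) N0.N2=(alive,v0) | N2.N0=(suspect,v1) N2.N1=(alive,v2) N2.N2=(alive,v0)
Op 6: gossip N2<->N1 -> N2.N0=(suspect,v1) N2.N1=(alive,v2) N2.N2=(alive,v0) | N1.N0=(suspect,v1) N1.N1=(alive,v2) N1.N2=(alive,v0)
Op 7: gossip N1<->N0 -> N1.N0=(suspect,v1) N1.N1=(alive,v2) N1.N2=(alive,v0) | N0.N0=(suspect,v1) N0.N1=(alive,v2) N0.N2=(alive,v0)
Op 8: gossip N0<->N2 -> N0.N0=(suspect,v1) N0.N1=(alive,v2) N0.N2=(alive,v0) | N2.N0=(suspect,v1) N2.N1=(alive,v2) N2.N2=(alive,v0)
Op 9: gossip N2<->N1 -> N2.N0=(suspect,v1) N2.N1=(alive,v2) N2.N2=(alive,v0) | N1.N0=(suspect,v1) N1.N1=(alive,v2) N1.N2=(alive,v0)
Op 10: gossip N0<->N1 -> N0.N0=(suspect,v1) N0.N1=(alive,v2) N0.N2=(alive,v0) | N1.N0=(suspect,v1) N1.N1=(alive,v2) N1.N2=(alive,v0)
Op 11: gossip N0<->N1 -> N0.N0=(suspect,v1) N0.N1=(alive,v2) N0.N2=(alive,v0) | N1.N0=(suspect,v1) N1.N1=(alive,v2) N1.N2=(alive,v0)
Op 12: N0 marks N0=dead -> (dead,v2)

Answer: suspect 1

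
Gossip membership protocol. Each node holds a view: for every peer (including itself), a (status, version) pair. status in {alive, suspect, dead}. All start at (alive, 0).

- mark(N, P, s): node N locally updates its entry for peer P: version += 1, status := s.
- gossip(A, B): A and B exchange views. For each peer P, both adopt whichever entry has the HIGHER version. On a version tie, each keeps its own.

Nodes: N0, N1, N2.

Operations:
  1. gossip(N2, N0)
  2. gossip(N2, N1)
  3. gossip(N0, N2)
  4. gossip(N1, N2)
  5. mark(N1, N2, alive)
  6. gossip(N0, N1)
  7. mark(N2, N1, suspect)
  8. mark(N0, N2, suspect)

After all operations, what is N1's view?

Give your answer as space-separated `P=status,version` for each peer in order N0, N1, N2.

Op 1: gossip N2<->N0 -> N2.N0=(alive,v0) N2.N1=(alive,v0) N2.N2=(alive,v0) | N0.N0=(alive,v0) N0.N1=(alive,v0) N0.N2=(alive,v0)
Op 2: gossip N2<->N1 -> N2.N0=(alive,v0) N2.N1=(alive,v0) N2.N2=(alive,v0) | N1.N0=(alive,v0) N1.N1=(alive,v0) N1.N2=(alive,v0)
Op 3: gossip N0<->N2 -> N0.N0=(alive,v0) N0.N1=(alive,v0) N0.N2=(alive,v0) | N2.N0=(alive,v0) N2.N1=(alive,v0) N2.N2=(alive,v0)
Op 4: gossip N1<->N2 -> N1.N0=(alive,v0) N1.N1=(alive,v0) N1.N2=(alive,v0) | N2.N0=(alive,v0) N2.N1=(alive,v0) N2.N2=(alive,v0)
Op 5: N1 marks N2=alive -> (alive,v1)
Op 6: gossip N0<->N1 -> N0.N0=(alive,v0) N0.N1=(alive,v0) N0.N2=(alive,v1) | N1.N0=(alive,v0) N1.N1=(alive,v0) N1.N2=(alive,v1)
Op 7: N2 marks N1=suspect -> (suspect,v1)
Op 8: N0 marks N2=suspect -> (suspect,v2)

Answer: N0=alive,0 N1=alive,0 N2=alive,1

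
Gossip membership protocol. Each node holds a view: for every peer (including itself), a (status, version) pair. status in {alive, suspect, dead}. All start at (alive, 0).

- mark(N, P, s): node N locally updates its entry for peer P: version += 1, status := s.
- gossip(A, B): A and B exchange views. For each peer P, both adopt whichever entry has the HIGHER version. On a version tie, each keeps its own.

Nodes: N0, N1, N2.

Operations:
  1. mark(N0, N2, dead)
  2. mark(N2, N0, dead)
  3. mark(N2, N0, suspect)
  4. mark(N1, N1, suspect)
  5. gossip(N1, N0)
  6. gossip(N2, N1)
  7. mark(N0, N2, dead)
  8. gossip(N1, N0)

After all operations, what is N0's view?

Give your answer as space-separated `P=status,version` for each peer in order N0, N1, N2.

Op 1: N0 marks N2=dead -> (dead,v1)
Op 2: N2 marks N0=dead -> (dead,v1)
Op 3: N2 marks N0=suspect -> (suspect,v2)
Op 4: N1 marks N1=suspect -> (suspect,v1)
Op 5: gossip N1<->N0 -> N1.N0=(alive,v0) N1.N1=(suspect,v1) N1.N2=(dead,v1) | N0.N0=(alive,v0) N0.N1=(suspect,v1) N0.N2=(dead,v1)
Op 6: gossip N2<->N1 -> N2.N0=(suspect,v2) N2.N1=(suspect,v1) N2.N2=(dead,v1) | N1.N0=(suspect,v2) N1.N1=(suspect,v1) N1.N2=(dead,v1)
Op 7: N0 marks N2=dead -> (dead,v2)
Op 8: gossip N1<->N0 -> N1.N0=(suspect,v2) N1.N1=(suspect,v1) N1.N2=(dead,v2) | N0.N0=(suspect,v2) N0.N1=(suspect,v1) N0.N2=(dead,v2)

Answer: N0=suspect,2 N1=suspect,1 N2=dead,2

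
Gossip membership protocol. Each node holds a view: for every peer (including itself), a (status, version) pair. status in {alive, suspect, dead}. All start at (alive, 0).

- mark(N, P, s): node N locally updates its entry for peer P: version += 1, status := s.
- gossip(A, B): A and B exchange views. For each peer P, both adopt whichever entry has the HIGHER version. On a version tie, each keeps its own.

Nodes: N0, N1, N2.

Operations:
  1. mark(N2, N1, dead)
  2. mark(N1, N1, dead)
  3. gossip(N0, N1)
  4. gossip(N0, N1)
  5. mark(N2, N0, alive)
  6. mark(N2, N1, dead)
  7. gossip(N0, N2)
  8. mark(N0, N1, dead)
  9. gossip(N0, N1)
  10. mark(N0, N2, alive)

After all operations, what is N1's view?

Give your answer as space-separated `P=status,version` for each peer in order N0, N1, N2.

Op 1: N2 marks N1=dead -> (dead,v1)
Op 2: N1 marks N1=dead -> (dead,v1)
Op 3: gossip N0<->N1 -> N0.N0=(alive,v0) N0.N1=(dead,v1) N0.N2=(alive,v0) | N1.N0=(alive,v0) N1.N1=(dead,v1) N1.N2=(alive,v0)
Op 4: gossip N0<->N1 -> N0.N0=(alive,v0) N0.N1=(dead,v1) N0.N2=(alive,v0) | N1.N0=(alive,v0) N1.N1=(dead,v1) N1.N2=(alive,v0)
Op 5: N2 marks N0=alive -> (alive,v1)
Op 6: N2 marks N1=dead -> (dead,v2)
Op 7: gossip N0<->N2 -> N0.N0=(alive,v1) N0.N1=(dead,v2) N0.N2=(alive,v0) | N2.N0=(alive,v1) N2.N1=(dead,v2) N2.N2=(alive,v0)
Op 8: N0 marks N1=dead -> (dead,v3)
Op 9: gossip N0<->N1 -> N0.N0=(alive,v1) N0.N1=(dead,v3) N0.N2=(alive,v0) | N1.N0=(alive,v1) N1.N1=(dead,v3) N1.N2=(alive,v0)
Op 10: N0 marks N2=alive -> (alive,v1)

Answer: N0=alive,1 N1=dead,3 N2=alive,0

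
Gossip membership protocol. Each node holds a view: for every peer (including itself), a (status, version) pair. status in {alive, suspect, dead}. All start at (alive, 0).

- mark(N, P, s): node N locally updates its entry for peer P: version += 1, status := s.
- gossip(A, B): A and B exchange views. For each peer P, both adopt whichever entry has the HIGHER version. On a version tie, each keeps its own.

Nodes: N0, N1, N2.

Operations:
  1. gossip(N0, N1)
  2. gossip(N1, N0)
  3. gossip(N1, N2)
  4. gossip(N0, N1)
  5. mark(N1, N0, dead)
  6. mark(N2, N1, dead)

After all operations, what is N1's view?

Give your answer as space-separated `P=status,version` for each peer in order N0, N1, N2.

Op 1: gossip N0<->N1 -> N0.N0=(alive,v0) N0.N1=(alive,v0) N0.N2=(alive,v0) | N1.N0=(alive,v0) N1.N1=(alive,v0) N1.N2=(alive,v0)
Op 2: gossip N1<->N0 -> N1.N0=(alive,v0) N1.N1=(alive,v0) N1.N2=(alive,v0) | N0.N0=(alive,v0) N0.N1=(alive,v0) N0.N2=(alive,v0)
Op 3: gossip N1<->N2 -> N1.N0=(alive,v0) N1.N1=(alive,v0) N1.N2=(alive,v0) | N2.N0=(alive,v0) N2.N1=(alive,v0) N2.N2=(alive,v0)
Op 4: gossip N0<->N1 -> N0.N0=(alive,v0) N0.N1=(alive,v0) N0.N2=(alive,v0) | N1.N0=(alive,v0) N1.N1=(alive,v0) N1.N2=(alive,v0)
Op 5: N1 marks N0=dead -> (dead,v1)
Op 6: N2 marks N1=dead -> (dead,v1)

Answer: N0=dead,1 N1=alive,0 N2=alive,0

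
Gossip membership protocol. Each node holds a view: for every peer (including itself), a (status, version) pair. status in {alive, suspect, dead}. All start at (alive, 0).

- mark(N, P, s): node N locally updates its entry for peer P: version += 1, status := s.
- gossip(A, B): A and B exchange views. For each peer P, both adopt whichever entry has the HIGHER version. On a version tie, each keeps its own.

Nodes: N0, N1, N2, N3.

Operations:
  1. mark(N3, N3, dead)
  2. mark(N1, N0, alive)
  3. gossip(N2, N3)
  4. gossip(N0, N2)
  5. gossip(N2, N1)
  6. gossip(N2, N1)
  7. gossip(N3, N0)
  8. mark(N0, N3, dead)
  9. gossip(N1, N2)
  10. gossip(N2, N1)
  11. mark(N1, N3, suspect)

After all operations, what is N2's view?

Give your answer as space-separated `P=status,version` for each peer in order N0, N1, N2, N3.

Answer: N0=alive,1 N1=alive,0 N2=alive,0 N3=dead,1

Derivation:
Op 1: N3 marks N3=dead -> (dead,v1)
Op 2: N1 marks N0=alive -> (alive,v1)
Op 3: gossip N2<->N3 -> N2.N0=(alive,v0) N2.N1=(alive,v0) N2.N2=(alive,v0) N2.N3=(dead,v1) | N3.N0=(alive,v0) N3.N1=(alive,v0) N3.N2=(alive,v0) N3.N3=(dead,v1)
Op 4: gossip N0<->N2 -> N0.N0=(alive,v0) N0.N1=(alive,v0) N0.N2=(alive,v0) N0.N3=(dead,v1) | N2.N0=(alive,v0) N2.N1=(alive,v0) N2.N2=(alive,v0) N2.N3=(dead,v1)
Op 5: gossip N2<->N1 -> N2.N0=(alive,v1) N2.N1=(alive,v0) N2.N2=(alive,v0) N2.N3=(dead,v1) | N1.N0=(alive,v1) N1.N1=(alive,v0) N1.N2=(alive,v0) N1.N3=(dead,v1)
Op 6: gossip N2<->N1 -> N2.N0=(alive,v1) N2.N1=(alive,v0) N2.N2=(alive,v0) N2.N3=(dead,v1) | N1.N0=(alive,v1) N1.N1=(alive,v0) N1.N2=(alive,v0) N1.N3=(dead,v1)
Op 7: gossip N3<->N0 -> N3.N0=(alive,v0) N3.N1=(alive,v0) N3.N2=(alive,v0) N3.N3=(dead,v1) | N0.N0=(alive,v0) N0.N1=(alive,v0) N0.N2=(alive,v0) N0.N3=(dead,v1)
Op 8: N0 marks N3=dead -> (dead,v2)
Op 9: gossip N1<->N2 -> N1.N0=(alive,v1) N1.N1=(alive,v0) N1.N2=(alive,v0) N1.N3=(dead,v1) | N2.N0=(alive,v1) N2.N1=(alive,v0) N2.N2=(alive,v0) N2.N3=(dead,v1)
Op 10: gossip N2<->N1 -> N2.N0=(alive,v1) N2.N1=(alive,v0) N2.N2=(alive,v0) N2.N3=(dead,v1) | N1.N0=(alive,v1) N1.N1=(alive,v0) N1.N2=(alive,v0) N1.N3=(dead,v1)
Op 11: N1 marks N3=suspect -> (suspect,v2)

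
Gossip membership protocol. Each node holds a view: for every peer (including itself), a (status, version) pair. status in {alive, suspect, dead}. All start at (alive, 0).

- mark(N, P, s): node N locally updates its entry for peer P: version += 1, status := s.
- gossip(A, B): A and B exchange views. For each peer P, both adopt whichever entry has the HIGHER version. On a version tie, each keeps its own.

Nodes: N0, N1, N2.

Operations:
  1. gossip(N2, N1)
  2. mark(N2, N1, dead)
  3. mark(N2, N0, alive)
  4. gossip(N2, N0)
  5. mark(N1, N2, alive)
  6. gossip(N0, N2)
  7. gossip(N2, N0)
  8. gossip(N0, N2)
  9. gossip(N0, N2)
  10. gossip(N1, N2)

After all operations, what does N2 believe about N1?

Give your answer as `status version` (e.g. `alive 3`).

Op 1: gossip N2<->N1 -> N2.N0=(alive,v0) N2.N1=(alive,v0) N2.N2=(alive,v0) | N1.N0=(alive,v0) N1.N1=(alive,v0) N1.N2=(alive,v0)
Op 2: N2 marks N1=dead -> (dead,v1)
Op 3: N2 marks N0=alive -> (alive,v1)
Op 4: gossip N2<->N0 -> N2.N0=(alive,v1) N2.N1=(dead,v1) N2.N2=(alive,v0) | N0.N0=(alive,v1) N0.N1=(dead,v1) N0.N2=(alive,v0)
Op 5: N1 marks N2=alive -> (alive,v1)
Op 6: gossip N0<->N2 -> N0.N0=(alive,v1) N0.N1=(dead,v1) N0.N2=(alive,v0) | N2.N0=(alive,v1) N2.N1=(dead,v1) N2.N2=(alive,v0)
Op 7: gossip N2<->N0 -> N2.N0=(alive,v1) N2.N1=(dead,v1) N2.N2=(alive,v0) | N0.N0=(alive,v1) N0.N1=(dead,v1) N0.N2=(alive,v0)
Op 8: gossip N0<->N2 -> N0.N0=(alive,v1) N0.N1=(dead,v1) N0.N2=(alive,v0) | N2.N0=(alive,v1) N2.N1=(dead,v1) N2.N2=(alive,v0)
Op 9: gossip N0<->N2 -> N0.N0=(alive,v1) N0.N1=(dead,v1) N0.N2=(alive,v0) | N2.N0=(alive,v1) N2.N1=(dead,v1) N2.N2=(alive,v0)
Op 10: gossip N1<->N2 -> N1.N0=(alive,v1) N1.N1=(dead,v1) N1.N2=(alive,v1) | N2.N0=(alive,v1) N2.N1=(dead,v1) N2.N2=(alive,v1)

Answer: dead 1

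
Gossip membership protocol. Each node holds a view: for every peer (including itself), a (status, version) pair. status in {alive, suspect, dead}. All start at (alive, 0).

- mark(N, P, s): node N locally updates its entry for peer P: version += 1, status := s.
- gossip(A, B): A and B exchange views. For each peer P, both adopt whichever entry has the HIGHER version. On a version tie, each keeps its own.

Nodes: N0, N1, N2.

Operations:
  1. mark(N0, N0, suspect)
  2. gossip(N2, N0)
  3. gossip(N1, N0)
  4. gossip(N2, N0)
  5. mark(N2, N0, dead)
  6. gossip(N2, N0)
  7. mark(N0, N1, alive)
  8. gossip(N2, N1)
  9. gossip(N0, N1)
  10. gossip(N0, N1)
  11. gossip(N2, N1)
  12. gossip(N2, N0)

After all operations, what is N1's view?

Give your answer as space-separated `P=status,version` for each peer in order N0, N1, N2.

Answer: N0=dead,2 N1=alive,1 N2=alive,0

Derivation:
Op 1: N0 marks N0=suspect -> (suspect,v1)
Op 2: gossip N2<->N0 -> N2.N0=(suspect,v1) N2.N1=(alive,v0) N2.N2=(alive,v0) | N0.N0=(suspect,v1) N0.N1=(alive,v0) N0.N2=(alive,v0)
Op 3: gossip N1<->N0 -> N1.N0=(suspect,v1) N1.N1=(alive,v0) N1.N2=(alive,v0) | N0.N0=(suspect,v1) N0.N1=(alive,v0) N0.N2=(alive,v0)
Op 4: gossip N2<->N0 -> N2.N0=(suspect,v1) N2.N1=(alive,v0) N2.N2=(alive,v0) | N0.N0=(suspect,v1) N0.N1=(alive,v0) N0.N2=(alive,v0)
Op 5: N2 marks N0=dead -> (dead,v2)
Op 6: gossip N2<->N0 -> N2.N0=(dead,v2) N2.N1=(alive,v0) N2.N2=(alive,v0) | N0.N0=(dead,v2) N0.N1=(alive,v0) N0.N2=(alive,v0)
Op 7: N0 marks N1=alive -> (alive,v1)
Op 8: gossip N2<->N1 -> N2.N0=(dead,v2) N2.N1=(alive,v0) N2.N2=(alive,v0) | N1.N0=(dead,v2) N1.N1=(alive,v0) N1.N2=(alive,v0)
Op 9: gossip N0<->N1 -> N0.N0=(dead,v2) N0.N1=(alive,v1) N0.N2=(alive,v0) | N1.N0=(dead,v2) N1.N1=(alive,v1) N1.N2=(alive,v0)
Op 10: gossip N0<->N1 -> N0.N0=(dead,v2) N0.N1=(alive,v1) N0.N2=(alive,v0) | N1.N0=(dead,v2) N1.N1=(alive,v1) N1.N2=(alive,v0)
Op 11: gossip N2<->N1 -> N2.N0=(dead,v2) N2.N1=(alive,v1) N2.N2=(alive,v0) | N1.N0=(dead,v2) N1.N1=(alive,v1) N1.N2=(alive,v0)
Op 12: gossip N2<->N0 -> N2.N0=(dead,v2) N2.N1=(alive,v1) N2.N2=(alive,v0) | N0.N0=(dead,v2) N0.N1=(alive,v1) N0.N2=(alive,v0)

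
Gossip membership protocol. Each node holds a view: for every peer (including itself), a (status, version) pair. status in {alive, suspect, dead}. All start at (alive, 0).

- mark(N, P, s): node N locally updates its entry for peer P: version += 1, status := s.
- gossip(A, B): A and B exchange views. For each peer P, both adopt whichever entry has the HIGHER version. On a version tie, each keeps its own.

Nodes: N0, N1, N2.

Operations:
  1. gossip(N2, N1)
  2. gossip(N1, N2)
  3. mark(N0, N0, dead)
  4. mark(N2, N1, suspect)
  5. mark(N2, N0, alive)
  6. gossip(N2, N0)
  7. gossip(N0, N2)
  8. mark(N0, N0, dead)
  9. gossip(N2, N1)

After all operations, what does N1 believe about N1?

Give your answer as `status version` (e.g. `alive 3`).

Op 1: gossip N2<->N1 -> N2.N0=(alive,v0) N2.N1=(alive,v0) N2.N2=(alive,v0) | N1.N0=(alive,v0) N1.N1=(alive,v0) N1.N2=(alive,v0)
Op 2: gossip N1<->N2 -> N1.N0=(alive,v0) N1.N1=(alive,v0) N1.N2=(alive,v0) | N2.N0=(alive,v0) N2.N1=(alive,v0) N2.N2=(alive,v0)
Op 3: N0 marks N0=dead -> (dead,v1)
Op 4: N2 marks N1=suspect -> (suspect,v1)
Op 5: N2 marks N0=alive -> (alive,v1)
Op 6: gossip N2<->N0 -> N2.N0=(alive,v1) N2.N1=(suspect,v1) N2.N2=(alive,v0) | N0.N0=(dead,v1) N0.N1=(suspect,v1) N0.N2=(alive,v0)
Op 7: gossip N0<->N2 -> N0.N0=(dead,v1) N0.N1=(suspect,v1) N0.N2=(alive,v0) | N2.N0=(alive,v1) N2.N1=(suspect,v1) N2.N2=(alive,v0)
Op 8: N0 marks N0=dead -> (dead,v2)
Op 9: gossip N2<->N1 -> N2.N0=(alive,v1) N2.N1=(suspect,v1) N2.N2=(alive,v0) | N1.N0=(alive,v1) N1.N1=(suspect,v1) N1.N2=(alive,v0)

Answer: suspect 1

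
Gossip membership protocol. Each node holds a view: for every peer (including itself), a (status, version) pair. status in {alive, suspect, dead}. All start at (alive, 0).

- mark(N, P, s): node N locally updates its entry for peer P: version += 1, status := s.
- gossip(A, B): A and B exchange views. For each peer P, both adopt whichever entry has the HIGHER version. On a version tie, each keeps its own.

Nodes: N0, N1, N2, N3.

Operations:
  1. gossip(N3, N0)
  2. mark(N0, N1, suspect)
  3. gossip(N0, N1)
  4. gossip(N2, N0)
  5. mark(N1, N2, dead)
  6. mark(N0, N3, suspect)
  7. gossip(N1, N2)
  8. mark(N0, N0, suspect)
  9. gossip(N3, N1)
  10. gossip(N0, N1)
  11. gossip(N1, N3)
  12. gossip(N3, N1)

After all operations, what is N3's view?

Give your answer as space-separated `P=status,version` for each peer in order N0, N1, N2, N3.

Answer: N0=suspect,1 N1=suspect,1 N2=dead,1 N3=suspect,1

Derivation:
Op 1: gossip N3<->N0 -> N3.N0=(alive,v0) N3.N1=(alive,v0) N3.N2=(alive,v0) N3.N3=(alive,v0) | N0.N0=(alive,v0) N0.N1=(alive,v0) N0.N2=(alive,v0) N0.N3=(alive,v0)
Op 2: N0 marks N1=suspect -> (suspect,v1)
Op 3: gossip N0<->N1 -> N0.N0=(alive,v0) N0.N1=(suspect,v1) N0.N2=(alive,v0) N0.N3=(alive,v0) | N1.N0=(alive,v0) N1.N1=(suspect,v1) N1.N2=(alive,v0) N1.N3=(alive,v0)
Op 4: gossip N2<->N0 -> N2.N0=(alive,v0) N2.N1=(suspect,v1) N2.N2=(alive,v0) N2.N3=(alive,v0) | N0.N0=(alive,v0) N0.N1=(suspect,v1) N0.N2=(alive,v0) N0.N3=(alive,v0)
Op 5: N1 marks N2=dead -> (dead,v1)
Op 6: N0 marks N3=suspect -> (suspect,v1)
Op 7: gossip N1<->N2 -> N1.N0=(alive,v0) N1.N1=(suspect,v1) N1.N2=(dead,v1) N1.N3=(alive,v0) | N2.N0=(alive,v0) N2.N1=(suspect,v1) N2.N2=(dead,v1) N2.N3=(alive,v0)
Op 8: N0 marks N0=suspect -> (suspect,v1)
Op 9: gossip N3<->N1 -> N3.N0=(alive,v0) N3.N1=(suspect,v1) N3.N2=(dead,v1) N3.N3=(alive,v0) | N1.N0=(alive,v0) N1.N1=(suspect,v1) N1.N2=(dead,v1) N1.N3=(alive,v0)
Op 10: gossip N0<->N1 -> N0.N0=(suspect,v1) N0.N1=(suspect,v1) N0.N2=(dead,v1) N0.N3=(suspect,v1) | N1.N0=(suspect,v1) N1.N1=(suspect,v1) N1.N2=(dead,v1) N1.N3=(suspect,v1)
Op 11: gossip N1<->N3 -> N1.N0=(suspect,v1) N1.N1=(suspect,v1) N1.N2=(dead,v1) N1.N3=(suspect,v1) | N3.N0=(suspect,v1) N3.N1=(suspect,v1) N3.N2=(dead,v1) N3.N3=(suspect,v1)
Op 12: gossip N3<->N1 -> N3.N0=(suspect,v1) N3.N1=(suspect,v1) N3.N2=(dead,v1) N3.N3=(suspect,v1) | N1.N0=(suspect,v1) N1.N1=(suspect,v1) N1.N2=(dead,v1) N1.N3=(suspect,v1)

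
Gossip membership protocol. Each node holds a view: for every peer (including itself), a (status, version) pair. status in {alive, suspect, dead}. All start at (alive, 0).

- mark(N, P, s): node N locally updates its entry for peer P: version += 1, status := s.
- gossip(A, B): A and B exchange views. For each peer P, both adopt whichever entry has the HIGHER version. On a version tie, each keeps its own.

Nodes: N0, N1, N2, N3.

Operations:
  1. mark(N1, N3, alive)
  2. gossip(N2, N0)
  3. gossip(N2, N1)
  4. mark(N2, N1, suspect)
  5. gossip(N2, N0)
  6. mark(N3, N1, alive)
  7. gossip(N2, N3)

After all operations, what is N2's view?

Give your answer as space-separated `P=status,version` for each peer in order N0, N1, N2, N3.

Answer: N0=alive,0 N1=suspect,1 N2=alive,0 N3=alive,1

Derivation:
Op 1: N1 marks N3=alive -> (alive,v1)
Op 2: gossip N2<->N0 -> N2.N0=(alive,v0) N2.N1=(alive,v0) N2.N2=(alive,v0) N2.N3=(alive,v0) | N0.N0=(alive,v0) N0.N1=(alive,v0) N0.N2=(alive,v0) N0.N3=(alive,v0)
Op 3: gossip N2<->N1 -> N2.N0=(alive,v0) N2.N1=(alive,v0) N2.N2=(alive,v0) N2.N3=(alive,v1) | N1.N0=(alive,v0) N1.N1=(alive,v0) N1.N2=(alive,v0) N1.N3=(alive,v1)
Op 4: N2 marks N1=suspect -> (suspect,v1)
Op 5: gossip N2<->N0 -> N2.N0=(alive,v0) N2.N1=(suspect,v1) N2.N2=(alive,v0) N2.N3=(alive,v1) | N0.N0=(alive,v0) N0.N1=(suspect,v1) N0.N2=(alive,v0) N0.N3=(alive,v1)
Op 6: N3 marks N1=alive -> (alive,v1)
Op 7: gossip N2<->N3 -> N2.N0=(alive,v0) N2.N1=(suspect,v1) N2.N2=(alive,v0) N2.N3=(alive,v1) | N3.N0=(alive,v0) N3.N1=(alive,v1) N3.N2=(alive,v0) N3.N3=(alive,v1)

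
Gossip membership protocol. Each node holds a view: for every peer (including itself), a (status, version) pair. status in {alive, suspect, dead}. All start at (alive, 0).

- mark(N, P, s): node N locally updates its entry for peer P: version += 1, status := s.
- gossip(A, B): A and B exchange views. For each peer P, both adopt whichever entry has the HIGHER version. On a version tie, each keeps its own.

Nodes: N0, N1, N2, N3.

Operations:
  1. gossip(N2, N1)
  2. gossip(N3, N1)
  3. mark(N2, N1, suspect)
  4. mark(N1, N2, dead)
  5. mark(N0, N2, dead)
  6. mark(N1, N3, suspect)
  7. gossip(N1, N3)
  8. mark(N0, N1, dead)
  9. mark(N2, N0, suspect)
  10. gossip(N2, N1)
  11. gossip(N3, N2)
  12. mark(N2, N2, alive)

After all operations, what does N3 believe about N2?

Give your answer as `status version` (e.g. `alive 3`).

Op 1: gossip N2<->N1 -> N2.N0=(alive,v0) N2.N1=(alive,v0) N2.N2=(alive,v0) N2.N3=(alive,v0) | N1.N0=(alive,v0) N1.N1=(alive,v0) N1.N2=(alive,v0) N1.N3=(alive,v0)
Op 2: gossip N3<->N1 -> N3.N0=(alive,v0) N3.N1=(alive,v0) N3.N2=(alive,v0) N3.N3=(alive,v0) | N1.N0=(alive,v0) N1.N1=(alive,v0) N1.N2=(alive,v0) N1.N3=(alive,v0)
Op 3: N2 marks N1=suspect -> (suspect,v1)
Op 4: N1 marks N2=dead -> (dead,v1)
Op 5: N0 marks N2=dead -> (dead,v1)
Op 6: N1 marks N3=suspect -> (suspect,v1)
Op 7: gossip N1<->N3 -> N1.N0=(alive,v0) N1.N1=(alive,v0) N1.N2=(dead,v1) N1.N3=(suspect,v1) | N3.N0=(alive,v0) N3.N1=(alive,v0) N3.N2=(dead,v1) N3.N3=(suspect,v1)
Op 8: N0 marks N1=dead -> (dead,v1)
Op 9: N2 marks N0=suspect -> (suspect,v1)
Op 10: gossip N2<->N1 -> N2.N0=(suspect,v1) N2.N1=(suspect,v1) N2.N2=(dead,v1) N2.N3=(suspect,v1) | N1.N0=(suspect,v1) N1.N1=(suspect,v1) N1.N2=(dead,v1) N1.N3=(suspect,v1)
Op 11: gossip N3<->N2 -> N3.N0=(suspect,v1) N3.N1=(suspect,v1) N3.N2=(dead,v1) N3.N3=(suspect,v1) | N2.N0=(suspect,v1) N2.N1=(suspect,v1) N2.N2=(dead,v1) N2.N3=(suspect,v1)
Op 12: N2 marks N2=alive -> (alive,v2)

Answer: dead 1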